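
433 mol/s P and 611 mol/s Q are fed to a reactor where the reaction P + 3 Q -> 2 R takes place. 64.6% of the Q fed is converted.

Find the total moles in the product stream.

Q reacted = 0.646 × 611 = 394.7 mol/s; ν_Q = −3, so ξ = 394.7/3 = 131.6 mol/s.
Outlet amounts (n = n₀ + ν ξ):
  P: 433 − 1(131.6) = 301.4
  Q: 611 − 3(131.6) = 216.3
  R: 0 + 2(131.6) = 263.1
Total out = 301.4 + 216.3 + 263.1 = 780.9 mol/s.

781 mol/s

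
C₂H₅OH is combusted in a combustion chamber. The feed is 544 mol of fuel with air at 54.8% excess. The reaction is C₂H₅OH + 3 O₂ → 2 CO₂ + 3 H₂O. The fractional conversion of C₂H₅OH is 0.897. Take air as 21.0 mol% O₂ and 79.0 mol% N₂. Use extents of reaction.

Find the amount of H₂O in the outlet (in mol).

1460 mol

Stoichiometric O₂ = 3 × 544 = 1632 mol; O₂ fed = 1632 × 1.548 = 2526 mol.
N₂ fed = 2526 × 79/21 = 9504 mol.
Fuel reacted = 0.897 × 544 → ξ = 488 mol.
Outlet (n = n₀ + ν ξ):
  C₂H₅OH: 544 − 1(488) = 56.03
  O₂: 2526 − 3(488) = 1062
  N₂: 9504 (inert)
  CO₂: 0 + 2(488) = 975.9
  H₂O: 0 + 3(488) = 1464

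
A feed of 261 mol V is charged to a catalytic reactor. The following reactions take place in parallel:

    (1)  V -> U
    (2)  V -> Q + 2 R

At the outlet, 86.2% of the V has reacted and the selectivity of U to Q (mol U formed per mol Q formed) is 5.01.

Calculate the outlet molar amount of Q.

Conversion of V: V consumed = 0.862 × 261 = 225 mol = 1ξ₁ + 1ξ₂.
Selectivity: 1ξ₁ / (1ξ₂) = 5.01 → ξ₁ = 5.01 ξ₂.
Substitute: (1·5.01 + 1) ξ₂ = 225 → ξ₂ = 37.43 mol, ξ₁ = 187.5 mol.
Outlet amounts (n = n₀ + Σ ν·ξ):
  V: 261 − 1(187.5) − 1(37.43) = 36.02
  U: 0 + 1(187.5) = 187.5
  Q: 0 + 1(37.43) = 37.43
  R: 0 + 2(37.43) = 74.87

37.4 mol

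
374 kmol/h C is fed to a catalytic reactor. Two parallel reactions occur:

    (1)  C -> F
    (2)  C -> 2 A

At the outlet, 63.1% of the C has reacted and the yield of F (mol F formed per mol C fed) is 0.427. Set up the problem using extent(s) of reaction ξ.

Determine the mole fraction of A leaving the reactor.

0.339

Yield of F: 1ξ₁ / 374 = 0.427 → ξ₁ = 159.7 kmol/h.
Conversion of C: 1ξ₁ + 1ξ₂ = 0.631 × 374 = 236 → ξ₂ = 76.3 kmol/h.
Outlet amounts (n = n₀ + Σ ν·ξ):
  C: 374 − 1(159.7) − 1(76.3) = 138
  F: 0 + 1(159.7) = 159.7
  A: 0 + 2(76.3) = 152.6
Total out = 450.3 kmol/h; y_A = 152.6 / 450.3 = 0.3389.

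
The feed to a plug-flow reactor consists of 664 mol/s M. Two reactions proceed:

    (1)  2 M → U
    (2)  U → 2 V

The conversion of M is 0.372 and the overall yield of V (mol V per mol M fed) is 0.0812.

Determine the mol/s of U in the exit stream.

96.5 mol/s

Conversion of M: M consumed = 2ξ₁ = 0.372 × 664 → ξ₁ = 123.5 mol/s.
Yield of V: 2ξ₂ / 664 = 0.0812 → ξ₂ = 26.96 mol/s.
Outlet amounts (n = n₀ + Σ ν·ξ):
  M: 664 − 2(123.5) = 417
  U: 0 + 1(123.5) − 1(26.96) = 96.55
  V: 0 + 2(26.96) = 53.92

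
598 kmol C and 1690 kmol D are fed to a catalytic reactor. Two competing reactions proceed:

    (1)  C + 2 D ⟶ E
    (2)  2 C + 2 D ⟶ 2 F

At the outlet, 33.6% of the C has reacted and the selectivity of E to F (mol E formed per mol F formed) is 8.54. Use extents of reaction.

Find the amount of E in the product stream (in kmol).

180 kmol

Conversion of C: C consumed = 0.336 × 598 = 200.9 kmol = 1ξ₁ + 2ξ₂.
Selectivity: 1ξ₁ / (2ξ₂) = 8.54 → ξ₁ = 17.08 ξ₂.
Substitute: (1·17.08 + 2) ξ₂ = 200.9 → ξ₂ = 10.53 kmol, ξ₁ = 179.9 kmol.
Outlet amounts (n = n₀ + Σ ν·ξ):
  C: 598 − 1(179.9) − 2(10.53) = 397.1
  D: 1690 − 2(179.9) − 2(10.53) = 1309
  E: 0 + 1(179.9) = 179.9
  F: 0 + 2(10.53) = 21.06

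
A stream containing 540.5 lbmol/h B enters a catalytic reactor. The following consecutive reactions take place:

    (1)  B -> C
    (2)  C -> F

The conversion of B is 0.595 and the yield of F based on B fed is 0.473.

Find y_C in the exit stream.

0.122

Conversion of B: B consumed = 1ξ₁ = 0.595 × 540.5 → ξ₁ = 321.6 lbmol/h.
Yield of F: 1ξ₂ / 540.5 = 0.473 → ξ₂ = 255.7 lbmol/h.
Outlet amounts (n = n₀ + Σ ν·ξ):
  B: 540.5 − 1(321.6) = 218.9
  C: 0 + 1(321.6) − 1(255.7) = 65.94
  F: 0 + 1(255.7) = 255.7
Total out = 540.5 lbmol/h; y_C = 65.94 / 540.5 = 0.122.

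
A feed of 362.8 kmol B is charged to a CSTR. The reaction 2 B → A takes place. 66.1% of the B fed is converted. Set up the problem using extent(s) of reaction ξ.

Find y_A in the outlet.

0.494

B reacted = 0.661 × 362.8 = 239.8 kmol; ν_B = −2, so ξ = 239.8/2 = 119.9 kmol.
Outlet amounts (n = n₀ + ν ξ):
  B: 362.8 − 2(119.9) = 123
  A: 0 + 1(119.9) = 119.9
Total out = 242.9 kmol; y_A = 119.9 / 242.9 = 0.4937.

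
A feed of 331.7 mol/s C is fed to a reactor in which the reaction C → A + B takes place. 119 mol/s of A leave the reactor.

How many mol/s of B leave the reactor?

119 mol/s

For A: n = n₀ + 1ξ → 119 = 0 + 1ξ, giving ξ = 119 mol/s.
Outlet amounts (n = n₀ + ν ξ):
  C: 331.7 − 1(119) = 212.7
  A: 0 + 1(119) = 119
  B: 0 + 1(119) = 119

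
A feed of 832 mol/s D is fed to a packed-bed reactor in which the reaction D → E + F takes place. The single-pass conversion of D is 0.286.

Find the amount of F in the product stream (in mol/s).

238 mol/s

D reacted = 0.286 × 832 = 238 mol/s; ν_D = −1, so ξ = 238/1 = 238 mol/s.
Outlet amounts (n = n₀ + ν ξ):
  D: 832 − 1(238) = 594
  E: 0 + 1(238) = 238
  F: 0 + 1(238) = 238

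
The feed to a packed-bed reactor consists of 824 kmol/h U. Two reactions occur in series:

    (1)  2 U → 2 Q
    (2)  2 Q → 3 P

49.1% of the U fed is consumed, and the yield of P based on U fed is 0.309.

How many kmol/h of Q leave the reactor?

235 kmol/h

Conversion of U: U consumed = 2ξ₁ = 0.491 × 824 → ξ₁ = 202.3 kmol/h.
Yield of P: 3ξ₂ / 824 = 0.309 → ξ₂ = 84.87 kmol/h.
Outlet amounts (n = n₀ + Σ ν·ξ):
  U: 824 − 2(202.3) = 419.4
  Q: 0 + 2(202.3) − 2(84.87) = 234.8
  P: 0 + 3(84.87) = 254.6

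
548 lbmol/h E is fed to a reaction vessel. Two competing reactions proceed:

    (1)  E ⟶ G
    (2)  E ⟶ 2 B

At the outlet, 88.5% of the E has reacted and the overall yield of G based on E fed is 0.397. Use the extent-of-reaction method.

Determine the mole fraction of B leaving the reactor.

Yield of G: 1ξ₁ / 548 = 0.397 → ξ₁ = 217.6 lbmol/h.
Conversion of E: 1ξ₁ + 1ξ₂ = 0.885 × 548 = 485 → ξ₂ = 267.4 lbmol/h.
Outlet amounts (n = n₀ + Σ ν·ξ):
  E: 548 − 1(217.6) − 1(267.4) = 63.02
  G: 0 + 1(217.6) = 217.6
  B: 0 + 2(267.4) = 534.8
Total out = 815.4 lbmol/h; y_B = 534.8 / 815.4 = 0.6559.

0.656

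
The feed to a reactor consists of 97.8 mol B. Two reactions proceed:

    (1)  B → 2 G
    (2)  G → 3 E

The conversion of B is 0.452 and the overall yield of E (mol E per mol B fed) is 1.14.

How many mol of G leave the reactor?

Conversion of B: B consumed = 1ξ₁ = 0.452 × 97.8 → ξ₁ = 44.21 mol.
Yield of E: 3ξ₂ / 97.8 = 1.14 → ξ₂ = 37.16 mol.
Outlet amounts (n = n₀ + Σ ν·ξ):
  B: 97.8 − 1(44.21) = 53.59
  G: 0 + 2(44.21) − 1(37.16) = 51.25
  E: 0 + 3(37.16) = 111.5

51.2 mol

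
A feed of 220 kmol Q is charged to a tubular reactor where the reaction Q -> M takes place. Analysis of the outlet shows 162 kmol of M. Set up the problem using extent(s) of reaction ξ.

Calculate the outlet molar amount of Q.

For M: n = n₀ + 1ξ → 162 = 0 + 1ξ, giving ξ = 162 kmol.
Outlet amounts (n = n₀ + ν ξ):
  Q: 220 − 1(162) = 58
  M: 0 + 1(162) = 162

58 kmol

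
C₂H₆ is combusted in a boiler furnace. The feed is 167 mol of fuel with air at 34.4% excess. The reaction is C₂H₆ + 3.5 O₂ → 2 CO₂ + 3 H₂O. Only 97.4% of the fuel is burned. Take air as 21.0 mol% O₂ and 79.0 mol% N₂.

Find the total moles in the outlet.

3990 mol

Stoichiometric O₂ = 3.5 × 167 = 584.5 mol; O₂ fed = 584.5 × 1.344 = 785.6 mol.
N₂ fed = 785.6 × 79/21 = 2955 mol.
Fuel reacted = 0.974 × 167 → ξ = 162.7 mol.
Outlet (n = n₀ + ν ξ):
  C₂H₆: 167 − 1(162.7) = 4.342
  O₂: 785.6 − 3.5(162.7) = 216.3
  N₂: 2955 (inert)
  CO₂: 0 + 2(162.7) = 325.3
  H₂O: 0 + 3(162.7) = 488
Total out = 4.342 + 216.3 + 2955 + 325.3 + 488 = 3989 mol.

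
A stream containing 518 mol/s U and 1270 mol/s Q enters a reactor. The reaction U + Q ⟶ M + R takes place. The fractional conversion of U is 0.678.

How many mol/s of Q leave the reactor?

919 mol/s

U reacted = 0.678 × 518 = 351.2 mol/s; ν_U = −1, so ξ = 351.2/1 = 351.2 mol/s.
Outlet amounts (n = n₀ + ν ξ):
  U: 518 − 1(351.2) = 166.8
  Q: 1270 − 1(351.2) = 918.8
  M: 0 + 1(351.2) = 351.2
  R: 0 + 1(351.2) = 351.2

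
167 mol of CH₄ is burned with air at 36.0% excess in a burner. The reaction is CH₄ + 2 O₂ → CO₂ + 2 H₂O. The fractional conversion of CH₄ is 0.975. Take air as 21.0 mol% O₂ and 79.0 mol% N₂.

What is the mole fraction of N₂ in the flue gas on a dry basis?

Stoichiometric O₂ = 2 × 167 = 334 mol; O₂ fed = 334 × 1.360 = 454.2 mol.
N₂ fed = 454.2 × 79/21 = 1709 mol.
Fuel reacted = 0.975 × 167 → ξ = 162.8 mol.
Outlet (n = n₀ + ν ξ):
  CH₄: 167 − 1(162.8) = 4.175
  O₂: 454.2 − 2(162.8) = 128.6
  N₂: 1709 (inert)
  CO₂: 0 + 1(162.8) = 162.8
  H₂O: 0 + 2(162.8) = 325.6
Dry total = 2004 mol; y_N₂ (dry) = 1709 / 2004 = 0.8525.

0.853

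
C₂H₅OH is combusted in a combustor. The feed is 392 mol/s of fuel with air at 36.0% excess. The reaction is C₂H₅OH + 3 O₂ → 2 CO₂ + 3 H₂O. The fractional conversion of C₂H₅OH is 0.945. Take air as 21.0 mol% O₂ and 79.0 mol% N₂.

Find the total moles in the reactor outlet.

Stoichiometric O₂ = 3 × 392 = 1176 mol/s; O₂ fed = 1176 × 1.360 = 1599 mol/s.
N₂ fed = 1599 × 79/21 = 6017 mol/s.
Fuel reacted = 0.945 × 392 → ξ = 370.4 mol/s.
Outlet (n = n₀ + ν ξ):
  C₂H₅OH: 392 − 1(370.4) = 21.56
  O₂: 1599 − 3(370.4) = 488
  N₂: 6017 (inert)
  CO₂: 0 + 2(370.4) = 740.9
  H₂O: 0 + 3(370.4) = 1111
Total out = 21.56 + 488 + 6017 + 740.9 + 1111 = 8378 mol/s.

8380 mol/s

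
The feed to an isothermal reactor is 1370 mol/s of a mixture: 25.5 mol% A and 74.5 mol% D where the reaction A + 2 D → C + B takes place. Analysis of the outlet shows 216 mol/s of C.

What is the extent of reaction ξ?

For C: n = n₀ + 1ξ → 216 = 0 + 1ξ, giving ξ = 216 mol/s.
Outlet amounts (n = n₀ + ν ξ):
  A: 349.4 − 1(216) = 133.4
  D: 1021 − 2(216) = 588.6
  C: 0 + 1(216) = 216
  B: 0 + 1(216) = 216

ξ = 216 mol/s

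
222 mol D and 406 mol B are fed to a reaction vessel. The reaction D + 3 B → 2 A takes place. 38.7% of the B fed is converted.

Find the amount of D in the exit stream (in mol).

170 mol

B reacted = 0.387 × 406 = 157.1 mol; ν_B = −3, so ξ = 157.1/3 = 52.37 mol.
Outlet amounts (n = n₀ + ν ξ):
  D: 222 − 1(52.37) = 169.6
  B: 406 − 3(52.37) = 248.9
  A: 0 + 2(52.37) = 104.7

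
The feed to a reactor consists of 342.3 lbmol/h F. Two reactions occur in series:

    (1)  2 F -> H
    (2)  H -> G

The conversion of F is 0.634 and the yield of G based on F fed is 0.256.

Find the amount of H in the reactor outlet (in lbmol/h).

Conversion of F: F consumed = 2ξ₁ = 0.634 × 342.3 → ξ₁ = 108.5 lbmol/h.
Yield of G: 1ξ₂ / 342.3 = 0.256 → ξ₂ = 87.63 lbmol/h.
Outlet amounts (n = n₀ + Σ ν·ξ):
  F: 342.3 − 2(108.5) = 125.3
  H: 0 + 1(108.5) − 1(87.63) = 20.88
  G: 0 + 1(87.63) = 87.63

20.9 lbmol/h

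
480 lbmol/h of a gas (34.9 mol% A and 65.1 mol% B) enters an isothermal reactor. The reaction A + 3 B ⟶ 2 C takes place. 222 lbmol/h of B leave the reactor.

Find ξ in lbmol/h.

ξ = 30.2 lbmol/h

For B: n = n₀ − 3ξ → 222 = 312.5 − 3ξ, giving ξ = 30.16 lbmol/h.
Outlet amounts (n = n₀ + ν ξ):
  A: 167.5 − 1(30.16) = 137.4
  B: 312.5 − 3(30.16) = 222
  C: 0 + 2(30.16) = 60.32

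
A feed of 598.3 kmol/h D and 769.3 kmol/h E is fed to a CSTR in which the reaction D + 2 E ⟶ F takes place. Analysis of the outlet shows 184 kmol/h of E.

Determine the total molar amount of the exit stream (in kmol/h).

For E: n = n₀ − 2ξ → 184 = 769.3 − 2ξ, giving ξ = 292.6 kmol/h.
Outlet amounts (n = n₀ + ν ξ):
  D: 598.3 − 1(292.6) = 305.6
  E: 769.3 − 2(292.6) = 184
  F: 0 + 1(292.6) = 292.6
Total out = 305.6 + 184 + 292.6 = 782.3 kmol/h.

782 kmol/h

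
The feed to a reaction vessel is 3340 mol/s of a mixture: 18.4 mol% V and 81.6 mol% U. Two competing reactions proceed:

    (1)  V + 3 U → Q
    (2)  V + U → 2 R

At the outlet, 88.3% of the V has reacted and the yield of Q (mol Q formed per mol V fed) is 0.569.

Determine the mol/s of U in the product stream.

Yield of Q: 1ξ₁ / 614.6 = 0.569 → ξ₁ = 349.7 mol/s.
Conversion of V: 1ξ₁ + 1ξ₂ = 0.883 × 614.6 = 542.7 → ξ₂ = 193 mol/s.
Outlet amounts (n = n₀ + Σ ν·ξ):
  V: 614.6 − 1(349.7) − 1(193) = 71.9
  U: 2725 − 3(349.7) − 1(193) = 1483
  Q: 0 + 1(349.7) = 349.7
  R: 0 + 2(193) = 385.9

1480 mol/s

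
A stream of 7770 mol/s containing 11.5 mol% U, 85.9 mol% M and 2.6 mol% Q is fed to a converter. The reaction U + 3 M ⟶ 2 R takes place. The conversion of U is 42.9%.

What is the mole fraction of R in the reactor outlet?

U reacted = 0.429 × 893.5 = 383.3 mol/s; ν_U = −1, so ξ = 383.3/1 = 383.3 mol/s.
Outlet amounts (n = n₀ + ν ξ):
  U: 893.5 − 1(383.3) = 510.2
  M: 6674 − 3(383.3) = 5524
  R: 0 + 2(383.3) = 766.7
  Q: 202 (inert)
Total out = 7003 mol/s; y_R = 766.7 / 7003 = 0.1095.

0.109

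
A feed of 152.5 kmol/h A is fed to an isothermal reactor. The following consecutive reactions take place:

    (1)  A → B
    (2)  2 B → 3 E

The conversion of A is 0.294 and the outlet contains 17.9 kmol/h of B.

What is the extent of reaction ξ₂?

ξ₂ = 13.5 kmol/h

Conversion of A: A consumed = 1ξ₁ = 0.294 × 152.5 → ξ₁ = 44.84 kmol/h.
B balance: n_B = 0 + 1ξ₁ − 2ξ₂ = 17.9 → ξ₂ = (1·44.84 − 17.9)/2 = 13.47 kmol/h.
Outlet amounts (n = n₀ + Σ ν·ξ):
  A: 152.5 − 1(44.84) = 107.7
  B: 0 + 1(44.84) − 2(13.47) = 17.9
  E: 0 + 3(13.47) = 40.4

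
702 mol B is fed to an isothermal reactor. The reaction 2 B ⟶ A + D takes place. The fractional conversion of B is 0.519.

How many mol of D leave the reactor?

182 mol

B reacted = 0.519 × 702 = 364.3 mol; ν_B = −2, so ξ = 364.3/2 = 182.2 mol.
Outlet amounts (n = n₀ + ν ξ):
  B: 702 − 2(182.2) = 337.7
  A: 0 + 1(182.2) = 182.2
  D: 0 + 1(182.2) = 182.2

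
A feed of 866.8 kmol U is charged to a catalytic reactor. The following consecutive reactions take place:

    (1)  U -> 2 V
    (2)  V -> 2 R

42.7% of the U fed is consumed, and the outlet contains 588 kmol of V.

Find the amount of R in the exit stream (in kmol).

304 kmol

Conversion of U: U consumed = 1ξ₁ = 0.427 × 866.8 → ξ₁ = 370.1 kmol.
V balance: n_V = 0 + 2ξ₁ − 1ξ₂ = 588 → ξ₂ = (2·370.1 − 588)/1 = 152.2 kmol.
Outlet amounts (n = n₀ + Σ ν·ξ):
  U: 866.8 − 1(370.1) = 496.7
  V: 0 + 2(370.1) − 1(152.2) = 588
  R: 0 + 2(152.2) = 304.5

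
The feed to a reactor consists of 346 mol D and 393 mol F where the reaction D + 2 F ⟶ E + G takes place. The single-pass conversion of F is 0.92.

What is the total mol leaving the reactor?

558 mol

F reacted = 0.92 × 393 = 361.6 mol; ν_F = −2, so ξ = 361.6/2 = 180.8 mol.
Outlet amounts (n = n₀ + ν ξ):
  D: 346 − 1(180.8) = 165.2
  F: 393 − 2(180.8) = 31.44
  E: 0 + 1(180.8) = 180.8
  G: 0 + 1(180.8) = 180.8
Total out = 165.2 + 31.44 + 180.8 + 180.8 = 558.2 mol.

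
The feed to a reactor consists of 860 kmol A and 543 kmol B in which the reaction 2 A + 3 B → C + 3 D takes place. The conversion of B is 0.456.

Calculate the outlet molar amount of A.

B reacted = 0.456 × 543 = 247.6 kmol; ν_B = −3, so ξ = 247.6/3 = 82.54 kmol.
Outlet amounts (n = n₀ + ν ξ):
  A: 860 − 2(82.54) = 694.9
  B: 543 − 3(82.54) = 295.4
  C: 0 + 1(82.54) = 82.54
  D: 0 + 3(82.54) = 247.6

695 kmol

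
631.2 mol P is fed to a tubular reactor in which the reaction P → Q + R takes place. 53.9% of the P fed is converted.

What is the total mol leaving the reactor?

971 mol

P reacted = 0.539 × 631.2 = 340.2 mol; ν_P = −1, so ξ = 340.2/1 = 340.2 mol.
Outlet amounts (n = n₀ + ν ξ):
  P: 631.2 − 1(340.2) = 291
  Q: 0 + 1(340.2) = 340.2
  R: 0 + 1(340.2) = 340.2
Total out = 291 + 340.2 + 340.2 = 971.4 mol.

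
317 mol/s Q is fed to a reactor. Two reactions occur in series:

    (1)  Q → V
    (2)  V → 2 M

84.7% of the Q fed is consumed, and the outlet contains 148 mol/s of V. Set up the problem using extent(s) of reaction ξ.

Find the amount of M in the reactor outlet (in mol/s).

241 mol/s

Conversion of Q: Q consumed = 1ξ₁ = 0.847 × 317 → ξ₁ = 268.5 mol/s.
V balance: n_V = 0 + 1ξ₁ − 1ξ₂ = 148 → ξ₂ = (1·268.5 − 148)/1 = 120.5 mol/s.
Outlet amounts (n = n₀ + Σ ν·ξ):
  Q: 317 − 1(268.5) = 48.5
  V: 0 + 1(268.5) − 1(120.5) = 148
  M: 0 + 2(120.5) = 241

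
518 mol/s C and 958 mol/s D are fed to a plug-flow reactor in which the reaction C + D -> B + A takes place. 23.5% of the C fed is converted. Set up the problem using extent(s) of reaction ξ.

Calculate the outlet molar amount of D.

C reacted = 0.235 × 518 = 121.7 mol/s; ν_C = −1, so ξ = 121.7/1 = 121.7 mol/s.
Outlet amounts (n = n₀ + ν ξ):
  C: 518 − 1(121.7) = 396.3
  D: 958 − 1(121.7) = 836.3
  B: 0 + 1(121.7) = 121.7
  A: 0 + 1(121.7) = 121.7

836 mol/s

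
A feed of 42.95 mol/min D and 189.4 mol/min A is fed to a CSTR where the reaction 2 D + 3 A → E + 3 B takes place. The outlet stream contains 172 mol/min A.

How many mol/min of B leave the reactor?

For A: n = n₀ − 3ξ → 172 = 189.4 − 3ξ, giving ξ = 5.8 mol/min.
Outlet amounts (n = n₀ + ν ξ):
  D: 42.95 − 2(5.8) = 31.35
  A: 189.4 − 3(5.8) = 172
  E: 0 + 1(5.8) = 5.8
  B: 0 + 3(5.8) = 17.4

17.4 mol/min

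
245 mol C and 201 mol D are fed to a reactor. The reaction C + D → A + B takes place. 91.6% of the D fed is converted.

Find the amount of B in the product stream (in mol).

D reacted = 0.916 × 201 = 184.1 mol; ν_D = −1, so ξ = 184.1/1 = 184.1 mol.
Outlet amounts (n = n₀ + ν ξ):
  C: 245 − 1(184.1) = 60.88
  D: 201 − 1(184.1) = 16.88
  A: 0 + 1(184.1) = 184.1
  B: 0 + 1(184.1) = 184.1

184 mol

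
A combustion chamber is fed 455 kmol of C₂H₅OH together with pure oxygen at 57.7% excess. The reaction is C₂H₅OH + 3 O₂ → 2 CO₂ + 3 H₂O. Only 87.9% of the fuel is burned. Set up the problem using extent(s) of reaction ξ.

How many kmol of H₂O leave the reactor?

Stoichiometric O₂ = 3 × 455 = 1365 kmol; O₂ fed = 1365 × 1.577 = 2153 kmol.
Fuel reacted = 0.879 × 455 → ξ = 399.9 kmol.
Outlet (n = n₀ + ν ξ):
  C₂H₅OH: 455 − 1(399.9) = 55.06
  O₂: 2153 − 3(399.9) = 952.8
  CO₂: 0 + 2(399.9) = 799.9
  H₂O: 0 + 3(399.9) = 1200

1200 kmol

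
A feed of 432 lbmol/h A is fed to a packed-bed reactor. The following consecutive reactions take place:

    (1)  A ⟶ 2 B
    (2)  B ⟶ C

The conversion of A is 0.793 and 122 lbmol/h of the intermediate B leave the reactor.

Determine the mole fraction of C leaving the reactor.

0.727

Conversion of A: A consumed = 1ξ₁ = 0.793 × 432 → ξ₁ = 342.6 lbmol/h.
B balance: n_B = 0 + 2ξ₁ − 1ξ₂ = 122 → ξ₂ = (2·342.6 − 122)/1 = 563.2 lbmol/h.
Outlet amounts (n = n₀ + Σ ν·ξ):
  A: 432 − 1(342.6) = 89.42
  B: 0 + 2(342.6) − 1(563.2) = 122
  C: 0 + 1(563.2) = 563.2
Total out = 774.6 lbmol/h; y_C = 563.2 / 774.6 = 0.727.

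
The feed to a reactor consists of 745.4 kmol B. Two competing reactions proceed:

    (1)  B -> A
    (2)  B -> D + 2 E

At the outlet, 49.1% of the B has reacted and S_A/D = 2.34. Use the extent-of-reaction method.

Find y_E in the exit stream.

Conversion of B: B consumed = 0.491 × 745.4 = 366 kmol = 1ξ₁ + 1ξ₂.
Selectivity: 1ξ₁ / (1ξ₂) = 2.34 → ξ₁ = 2.34 ξ₂.
Substitute: (1·2.34 + 1) ξ₂ = 366 → ξ₂ = 109.6 kmol, ξ₁ = 256.4 kmol.
Outlet amounts (n = n₀ + Σ ν·ξ):
  B: 745.4 − 1(256.4) − 1(109.6) = 379.4
  A: 0 + 1(256.4) = 256.4
  D: 0 + 1(109.6) = 109.6
  E: 0 + 2(109.6) = 219.2
Total out = 964.6 kmol; y_E = 219.2 / 964.6 = 0.2272.

0.227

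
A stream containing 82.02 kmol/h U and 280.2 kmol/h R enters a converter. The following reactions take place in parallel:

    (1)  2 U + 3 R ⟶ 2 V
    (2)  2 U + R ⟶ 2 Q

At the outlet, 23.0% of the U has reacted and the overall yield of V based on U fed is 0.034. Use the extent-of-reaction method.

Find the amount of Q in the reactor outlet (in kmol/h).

16.1 kmol/h

Yield of V: 2ξ₁ / 82.02 = 0.034 → ξ₁ = 1.394 kmol/h.
Conversion of U: 2ξ₁ + 2ξ₂ = 0.23 × 82.02 = 18.86 → ξ₂ = 8.038 kmol/h.
Outlet amounts (n = n₀ + Σ ν·ξ):
  U: 82.02 − 2(1.394) − 2(8.038) = 63.16
  R: 280.2 − 3(1.394) − 1(8.038) = 268
  V: 0 + 2(1.394) = 2.789
  Q: 0 + 2(8.038) = 16.08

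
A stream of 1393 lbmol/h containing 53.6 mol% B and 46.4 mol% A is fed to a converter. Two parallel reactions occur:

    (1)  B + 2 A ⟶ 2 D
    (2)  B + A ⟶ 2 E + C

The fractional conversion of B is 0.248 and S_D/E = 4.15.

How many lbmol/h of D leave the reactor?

298 lbmol/h

Conversion of B: B consumed = 0.248 × 746.6 = 185.2 lbmol/h = 1ξ₁ + 1ξ₂.
Selectivity: 2ξ₁ / (2ξ₂) = 4.15 → ξ₁ = 4.15 ξ₂.
Substitute: (1·4.15 + 1) ξ₂ = 185.2 → ξ₂ = 35.96 lbmol/h, ξ₁ = 149.2 lbmol/h.
Outlet amounts (n = n₀ + Σ ν·ξ):
  B: 746.6 − 1(149.2) − 1(35.96) = 561.5
  A: 646.4 − 2(149.2) − 1(35.96) = 312
  D: 0 + 2(149.2) = 298.4
  E: 0 + 2(35.96) = 71.91
  C: 0 + 1(35.96) = 35.96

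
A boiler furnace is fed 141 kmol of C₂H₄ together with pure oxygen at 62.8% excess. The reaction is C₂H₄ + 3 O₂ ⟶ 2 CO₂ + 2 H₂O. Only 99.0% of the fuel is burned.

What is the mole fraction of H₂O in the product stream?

Stoichiometric O₂ = 3 × 141 = 423 kmol; O₂ fed = 423 × 1.628 = 688.6 kmol.
Fuel reacted = 0.99 × 141 → ξ = 139.6 kmol.
Outlet (n = n₀ + ν ξ):
  C₂H₄: 141 − 1(139.6) = 1.41
  O₂: 688.6 − 3(139.6) = 269.9
  CO₂: 0 + 2(139.6) = 279.2
  H₂O: 0 + 2(139.6) = 279.2
Total out = 829.6 kmol; y_H₂O = 279.2 / 829.6 = 0.3365.

0.337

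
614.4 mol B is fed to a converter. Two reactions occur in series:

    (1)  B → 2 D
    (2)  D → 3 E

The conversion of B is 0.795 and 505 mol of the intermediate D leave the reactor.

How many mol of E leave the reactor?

Conversion of B: B consumed = 1ξ₁ = 0.795 × 614.4 → ξ₁ = 488.4 mol.
D balance: n_D = 0 + 2ξ₁ − 1ξ₂ = 505 → ξ₂ = (2·488.4 − 505)/1 = 471.9 mol.
Outlet amounts (n = n₀ + Σ ν·ξ):
  B: 614.4 − 1(488.4) = 126
  D: 0 + 2(488.4) − 1(471.9) = 505
  E: 0 + 3(471.9) = 1416

1420 mol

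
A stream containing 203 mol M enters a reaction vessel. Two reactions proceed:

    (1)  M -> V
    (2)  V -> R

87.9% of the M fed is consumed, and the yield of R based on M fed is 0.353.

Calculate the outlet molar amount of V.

Conversion of M: M consumed = 1ξ₁ = 0.879 × 203 → ξ₁ = 178.4 mol.
Yield of R: 1ξ₂ / 203 = 0.353 → ξ₂ = 71.66 mol.
Outlet amounts (n = n₀ + Σ ν·ξ):
  M: 203 − 1(178.4) = 24.56
  V: 0 + 1(178.4) − 1(71.66) = 106.8
  R: 0 + 1(71.66) = 71.66

107 mol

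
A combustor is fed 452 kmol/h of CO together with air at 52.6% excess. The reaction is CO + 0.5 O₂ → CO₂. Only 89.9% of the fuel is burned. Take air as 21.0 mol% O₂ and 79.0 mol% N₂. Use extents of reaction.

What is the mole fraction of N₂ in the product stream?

0.686

Stoichiometric O₂ = 0.5 × 452 = 226 kmol/h; O₂ fed = 226 × 1.526 = 344.9 kmol/h.
N₂ fed = 344.9 × 79/21 = 1297 kmol/h.
Fuel reacted = 0.899 × 452 → ξ = 406.3 kmol/h.
Outlet (n = n₀ + ν ξ):
  CO: 452 − 1(406.3) = 45.65
  O₂: 344.9 − 0.5(406.3) = 141.7
  N₂: 1297 (inert)
  CO₂: 0 + 1(406.3) = 406.3
Total out = 1891 kmol/h; y_N₂ = 1297 / 1891 = 0.6861.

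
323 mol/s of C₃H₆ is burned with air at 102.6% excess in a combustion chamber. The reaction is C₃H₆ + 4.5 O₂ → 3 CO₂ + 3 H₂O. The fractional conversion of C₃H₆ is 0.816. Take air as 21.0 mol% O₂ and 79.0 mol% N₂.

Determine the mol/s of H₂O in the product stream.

Stoichiometric O₂ = 4.5 × 323 = 1454 mol/s; O₂ fed = 1454 × 2.026 = 2945 mol/s.
N₂ fed = 2945 × 79/21 = 11080 mol/s.
Fuel reacted = 0.816 × 323 → ξ = 263.6 mol/s.
Outlet (n = n₀ + ν ξ):
  C₃H₆: 323 − 1(263.6) = 59.43
  O₂: 2945 − 4.5(263.6) = 1759
  N₂: 11080 (inert)
  CO₂: 0 + 3(263.6) = 790.7
  H₂O: 0 + 3(263.6) = 790.7

791 mol/s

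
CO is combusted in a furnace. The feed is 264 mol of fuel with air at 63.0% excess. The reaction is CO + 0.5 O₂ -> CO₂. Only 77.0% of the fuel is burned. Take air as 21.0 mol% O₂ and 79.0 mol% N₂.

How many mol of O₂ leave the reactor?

114 mol

Stoichiometric O₂ = 0.5 × 264 = 132 mol; O₂ fed = 132 × 1.630 = 215.2 mol.
N₂ fed = 215.2 × 79/21 = 809.4 mol.
Fuel reacted = 0.77 × 264 → ξ = 203.3 mol.
Outlet (n = n₀ + ν ξ):
  CO: 264 − 1(203.3) = 60.72
  O₂: 215.2 − 0.5(203.3) = 113.5
  N₂: 809.4 (inert)
  CO₂: 0 + 1(203.3) = 203.3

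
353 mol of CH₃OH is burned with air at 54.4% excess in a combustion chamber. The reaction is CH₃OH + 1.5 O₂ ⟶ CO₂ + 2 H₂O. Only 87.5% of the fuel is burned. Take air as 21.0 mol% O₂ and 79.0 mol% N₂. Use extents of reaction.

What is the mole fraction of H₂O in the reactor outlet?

Stoichiometric O₂ = 1.5 × 353 = 529.5 mol; O₂ fed = 529.5 × 1.544 = 817.5 mol.
N₂ fed = 817.5 × 79/21 = 3076 mol.
Fuel reacted = 0.875 × 353 → ξ = 308.9 mol.
Outlet (n = n₀ + ν ξ):
  CH₃OH: 353 − 1(308.9) = 44.12
  O₂: 817.5 − 1.5(308.9) = 354.2
  N₂: 3076 (inert)
  CO₂: 0 + 1(308.9) = 308.9
  H₂O: 0 + 2(308.9) = 617.8
Total out = 4401 mol; y_H₂O = 617.8 / 4401 = 0.1404.

0.14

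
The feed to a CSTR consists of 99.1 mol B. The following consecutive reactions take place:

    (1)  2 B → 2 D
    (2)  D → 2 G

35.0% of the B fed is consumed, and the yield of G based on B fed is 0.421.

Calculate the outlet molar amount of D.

Conversion of B: B consumed = 2ξ₁ = 0.35 × 99.1 → ξ₁ = 17.34 mol.
Yield of G: 2ξ₂ / 99.1 = 0.421 → ξ₂ = 20.86 mol.
Outlet amounts (n = n₀ + Σ ν·ξ):
  B: 99.1 − 2(17.34) = 64.41
  D: 0 + 2(17.34) − 1(20.86) = 13.82
  G: 0 + 2(20.86) = 41.72

13.8 mol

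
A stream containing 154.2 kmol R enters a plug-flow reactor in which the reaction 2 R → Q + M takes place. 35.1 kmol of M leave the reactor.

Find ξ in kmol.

For M: n = n₀ + 1ξ → 35.1 = 0 + 1ξ, giving ξ = 35.1 kmol.
Outlet amounts (n = n₀ + ν ξ):
  R: 154.2 − 2(35.1) = 84
  Q: 0 + 1(35.1) = 35.1
  M: 0 + 1(35.1) = 35.1

ξ = 35.1 kmol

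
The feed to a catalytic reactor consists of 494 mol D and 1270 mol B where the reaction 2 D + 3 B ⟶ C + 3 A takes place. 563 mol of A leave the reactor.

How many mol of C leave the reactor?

188 mol

For A: n = n₀ + 3ξ → 563 = 0 + 3ξ, giving ξ = 187.7 mol.
Outlet amounts (n = n₀ + ν ξ):
  D: 494 − 2(187.7) = 118.7
  B: 1270 − 3(187.7) = 707
  C: 0 + 1(187.7) = 187.7
  A: 0 + 3(187.7) = 563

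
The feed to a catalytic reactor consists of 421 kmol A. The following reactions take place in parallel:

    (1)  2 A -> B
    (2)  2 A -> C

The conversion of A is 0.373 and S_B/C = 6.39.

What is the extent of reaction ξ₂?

Conversion of A: A consumed = 0.373 × 421 = 157 kmol = 2ξ₁ + 2ξ₂.
Selectivity: 1ξ₁ / (1ξ₂) = 6.39 → ξ₁ = 6.39 ξ₂.
Substitute: (2·6.39 + 2) ξ₂ = 157 → ξ₂ = 10.62 kmol, ξ₁ = 67.89 kmol.
Outlet amounts (n = n₀ + Σ ν·ξ):
  A: 421 − 2(67.89) − 2(10.62) = 264
  B: 0 + 1(67.89) = 67.89
  C: 0 + 1(10.62) = 10.62

ξ₂ = 10.6 kmol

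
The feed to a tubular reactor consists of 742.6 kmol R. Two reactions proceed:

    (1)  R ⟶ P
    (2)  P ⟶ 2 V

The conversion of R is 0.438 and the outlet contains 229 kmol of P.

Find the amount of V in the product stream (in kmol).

Conversion of R: R consumed = 1ξ₁ = 0.438 × 742.6 → ξ₁ = 325.3 kmol.
P balance: n_P = 0 + 1ξ₁ − 1ξ₂ = 229 → ξ₂ = (1·325.3 − 229)/1 = 96.26 kmol.
Outlet amounts (n = n₀ + Σ ν·ξ):
  R: 742.6 − 1(325.3) = 417.3
  P: 0 + 1(325.3) − 1(96.26) = 229
  V: 0 + 2(96.26) = 192.5

193 kmol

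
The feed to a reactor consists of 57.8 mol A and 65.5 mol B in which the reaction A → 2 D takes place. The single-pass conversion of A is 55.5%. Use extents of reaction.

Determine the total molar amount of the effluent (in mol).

A reacted = 0.555 × 57.8 = 32.08 mol; ν_A = −1, so ξ = 32.08/1 = 32.08 mol.
Outlet amounts (n = n₀ + ν ξ):
  A: 57.8 − 1(32.08) = 25.72
  D: 0 + 2(32.08) = 64.16
  B: 65.5 (inert)
Total out = 25.72 + 64.16 + 65.5 = 155.4 mol.

155 mol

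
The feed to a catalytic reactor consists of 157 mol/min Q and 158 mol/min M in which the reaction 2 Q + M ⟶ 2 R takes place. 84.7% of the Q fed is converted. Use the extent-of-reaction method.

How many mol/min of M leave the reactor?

91.5 mol/min

Q reacted = 0.847 × 157 = 133 mol/min; ν_Q = −2, so ξ = 133/2 = 66.49 mol/min.
Outlet amounts (n = n₀ + ν ξ):
  Q: 157 − 2(66.49) = 24.02
  M: 158 − 1(66.49) = 91.51
  R: 0 + 2(66.49) = 133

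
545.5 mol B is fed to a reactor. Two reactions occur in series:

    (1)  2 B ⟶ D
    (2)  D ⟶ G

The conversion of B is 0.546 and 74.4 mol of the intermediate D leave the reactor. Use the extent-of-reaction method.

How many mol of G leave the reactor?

Conversion of B: B consumed = 2ξ₁ = 0.546 × 545.5 → ξ₁ = 148.9 mol.
D balance: n_D = 0 + 1ξ₁ − 1ξ₂ = 74.4 → ξ₂ = (1·148.9 − 74.4)/1 = 74.52 mol.
Outlet amounts (n = n₀ + Σ ν·ξ):
  B: 545.5 − 2(148.9) = 247.7
  D: 0 + 1(148.9) − 1(74.52) = 74.4
  G: 0 + 1(74.52) = 74.52

74.5 mol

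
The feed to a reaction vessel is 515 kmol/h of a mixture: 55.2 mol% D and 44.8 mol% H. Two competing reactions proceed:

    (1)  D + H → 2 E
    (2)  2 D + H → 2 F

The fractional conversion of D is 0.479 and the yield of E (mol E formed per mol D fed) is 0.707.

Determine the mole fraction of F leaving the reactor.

0.0718

Yield of E: 2ξ₁ / 284.3 = 0.707 → ξ₁ = 100.5 kmol/h.
Conversion of D: 1ξ₁ + 2ξ₂ = 0.479 × 284.3 = 136.2 → ξ₂ = 17.84 kmol/h.
Outlet amounts (n = n₀ + Σ ν·ξ):
  D: 284.3 − 1(100.5) − 2(17.84) = 148.1
  H: 230.7 − 1(100.5) − 1(17.84) = 112.4
  E: 0 + 2(100.5) = 201
  F: 0 + 2(17.84) = 35.68
Total out = 497.2 kmol/h; y_F = 35.68 / 497.2 = 0.07176.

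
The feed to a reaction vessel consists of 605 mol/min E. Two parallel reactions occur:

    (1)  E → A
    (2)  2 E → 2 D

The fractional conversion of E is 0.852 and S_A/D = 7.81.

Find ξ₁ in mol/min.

Conversion of E: E consumed = 0.852 × 605 = 515.5 mol/min = 1ξ₁ + 2ξ₂.
Selectivity: 1ξ₁ / (2ξ₂) = 7.81 → ξ₁ = 15.62 ξ₂.
Substitute: (1·15.62 + 2) ξ₂ = 515.5 → ξ₂ = 29.25 mol/min, ξ₁ = 457 mol/min.
Outlet amounts (n = n₀ + Σ ν·ξ):
  E: 605 − 1(457) − 2(29.25) = 89.54
  A: 0 + 1(457) = 457
  D: 0 + 2(29.25) = 58.51

ξ₁ = 457 mol/min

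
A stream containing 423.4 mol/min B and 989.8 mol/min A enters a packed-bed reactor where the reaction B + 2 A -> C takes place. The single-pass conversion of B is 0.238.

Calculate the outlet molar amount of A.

788 mol/min

B reacted = 0.238 × 423.4 = 100.8 mol/min; ν_B = −1, so ξ = 100.8/1 = 100.8 mol/min.
Outlet amounts (n = n₀ + ν ξ):
  B: 423.4 − 1(100.8) = 322.6
  A: 989.8 − 2(100.8) = 788.3
  C: 0 + 1(100.8) = 100.8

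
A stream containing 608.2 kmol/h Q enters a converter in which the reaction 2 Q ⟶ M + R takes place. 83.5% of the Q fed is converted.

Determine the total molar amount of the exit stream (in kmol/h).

608 kmol/h

Q reacted = 0.835 × 608.2 = 507.8 kmol/h; ν_Q = −2, so ξ = 507.8/2 = 253.9 kmol/h.
Outlet amounts (n = n₀ + ν ξ):
  Q: 608.2 − 2(253.9) = 100.4
  M: 0 + 1(253.9) = 253.9
  R: 0 + 1(253.9) = 253.9
Total out = 100.4 + 253.9 + 253.9 = 608.2 kmol/h.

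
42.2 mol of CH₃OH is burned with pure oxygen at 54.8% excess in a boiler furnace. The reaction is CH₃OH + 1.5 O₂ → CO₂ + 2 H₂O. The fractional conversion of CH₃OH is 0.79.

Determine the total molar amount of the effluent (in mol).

Stoichiometric O₂ = 1.5 × 42.2 = 63.3 mol; O₂ fed = 63.3 × 1.548 = 97.99 mol.
Fuel reacted = 0.79 × 42.2 → ξ = 33.34 mol.
Outlet (n = n₀ + ν ξ):
  CH₃OH: 42.2 − 1(33.34) = 8.862
  O₂: 97.99 − 1.5(33.34) = 47.98
  CO₂: 0 + 1(33.34) = 33.34
  H₂O: 0 + 2(33.34) = 66.68
Total out = 8.862 + 47.98 + 33.34 + 66.68 = 156.9 mol.

157 mol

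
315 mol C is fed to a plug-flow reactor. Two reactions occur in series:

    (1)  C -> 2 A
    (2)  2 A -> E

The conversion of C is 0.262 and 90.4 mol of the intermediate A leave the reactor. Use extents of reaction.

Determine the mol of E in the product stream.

37.3 mol

Conversion of C: C consumed = 1ξ₁ = 0.262 × 315 → ξ₁ = 82.53 mol.
A balance: n_A = 0 + 2ξ₁ − 2ξ₂ = 90.4 → ξ₂ = (2·82.53 − 90.4)/2 = 37.33 mol.
Outlet amounts (n = n₀ + Σ ν·ξ):
  C: 315 − 1(82.53) = 232.5
  A: 0 + 2(82.53) − 2(37.33) = 90.4
  E: 0 + 1(37.33) = 37.33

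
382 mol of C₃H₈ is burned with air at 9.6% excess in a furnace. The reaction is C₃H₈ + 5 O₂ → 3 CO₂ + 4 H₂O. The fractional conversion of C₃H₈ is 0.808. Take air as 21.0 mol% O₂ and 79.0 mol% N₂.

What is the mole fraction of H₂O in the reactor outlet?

Stoichiometric O₂ = 5 × 382 = 1910 mol; O₂ fed = 1910 × 1.096 = 2093 mol.
N₂ fed = 2093 × 79/21 = 7875 mol.
Fuel reacted = 0.808 × 382 → ξ = 308.7 mol.
Outlet (n = n₀ + ν ξ):
  C₃H₈: 382 − 1(308.7) = 73.34
  O₂: 2093 − 5(308.7) = 550.1
  N₂: 7875 (inert)
  CO₂: 0 + 3(308.7) = 926
  H₂O: 0 + 4(308.7) = 1235
Total out = 10660 mol; y_H₂O = 1235 / 10660 = 0.1158.

0.116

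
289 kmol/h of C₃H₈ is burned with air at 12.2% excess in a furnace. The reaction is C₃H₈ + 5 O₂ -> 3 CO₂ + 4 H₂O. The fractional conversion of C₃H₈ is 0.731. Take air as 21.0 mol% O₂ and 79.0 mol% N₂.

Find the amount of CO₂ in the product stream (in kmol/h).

634 kmol/h

Stoichiometric O₂ = 5 × 289 = 1445 kmol/h; O₂ fed = 1445 × 1.122 = 1621 kmol/h.
N₂ fed = 1621 × 79/21 = 6099 kmol/h.
Fuel reacted = 0.731 × 289 → ξ = 211.3 kmol/h.
Outlet (n = n₀ + ν ξ):
  C₃H₈: 289 − 1(211.3) = 77.74
  O₂: 1621 − 5(211.3) = 565
  N₂: 6099 (inert)
  CO₂: 0 + 3(211.3) = 633.8
  H₂O: 0 + 4(211.3) = 845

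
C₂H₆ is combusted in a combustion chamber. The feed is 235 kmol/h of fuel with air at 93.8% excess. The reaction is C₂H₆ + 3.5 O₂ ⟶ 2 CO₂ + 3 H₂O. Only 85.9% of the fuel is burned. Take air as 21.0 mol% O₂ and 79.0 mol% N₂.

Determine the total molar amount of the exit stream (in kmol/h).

7930 kmol/h

Stoichiometric O₂ = 3.5 × 235 = 822.5 kmol/h; O₂ fed = 822.5 × 1.938 = 1594 kmol/h.
N₂ fed = 1594 × 79/21 = 5996 kmol/h.
Fuel reacted = 0.859 × 235 → ξ = 201.9 kmol/h.
Outlet (n = n₀ + ν ξ):
  C₂H₆: 235 − 1(201.9) = 33.13
  O₂: 1594 − 3.5(201.9) = 887.5
  N₂: 5996 (inert)
  CO₂: 0 + 2(201.9) = 403.7
  H₂O: 0 + 3(201.9) = 605.6
Total out = 33.13 + 887.5 + 5996 + 403.7 + 605.6 = 7926 kmol/h.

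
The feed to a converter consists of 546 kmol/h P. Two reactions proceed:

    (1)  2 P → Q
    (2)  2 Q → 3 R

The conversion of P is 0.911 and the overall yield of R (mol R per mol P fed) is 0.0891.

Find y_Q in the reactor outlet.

Conversion of P: P consumed = 2ξ₁ = 0.911 × 546 → ξ₁ = 248.7 kmol/h.
Yield of R: 3ξ₂ / 546 = 0.0891 → ξ₂ = 16.22 kmol/h.
Outlet amounts (n = n₀ + Σ ν·ξ):
  P: 546 − 2(248.7) = 48.59
  Q: 0 + 1(248.7) − 2(16.22) = 216.3
  R: 0 + 3(16.22) = 48.65
Total out = 313.5 kmol/h; y_Q = 216.3 / 313.5 = 0.6898.

0.69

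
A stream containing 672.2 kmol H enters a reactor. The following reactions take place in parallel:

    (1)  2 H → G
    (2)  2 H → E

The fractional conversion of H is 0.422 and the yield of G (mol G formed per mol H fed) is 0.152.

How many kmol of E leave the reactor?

39.7 kmol

Yield of G: 1ξ₁ / 672.2 = 0.152 → ξ₁ = 102.2 kmol.
Conversion of H: 2ξ₁ + 2ξ₂ = 0.422 × 672.2 = 283.7 → ξ₂ = 39.66 kmol.
Outlet amounts (n = n₀ + Σ ν·ξ):
  H: 672.2 − 2(102.2) − 2(39.66) = 388.5
  G: 0 + 1(102.2) = 102.2
  E: 0 + 1(39.66) = 39.66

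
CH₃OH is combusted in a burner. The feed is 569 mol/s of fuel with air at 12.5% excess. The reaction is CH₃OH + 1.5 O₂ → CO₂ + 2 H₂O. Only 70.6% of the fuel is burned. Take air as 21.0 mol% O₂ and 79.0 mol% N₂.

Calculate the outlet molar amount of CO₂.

Stoichiometric O₂ = 1.5 × 569 = 853.5 mol/s; O₂ fed = 853.5 × 1.125 = 960.2 mol/s.
N₂ fed = 960.2 × 79/21 = 3612 mol/s.
Fuel reacted = 0.706 × 569 → ξ = 401.7 mol/s.
Outlet (n = n₀ + ν ξ):
  CH₃OH: 569 − 1(401.7) = 167.3
  O₂: 960.2 − 1.5(401.7) = 357.6
  N₂: 3612 (inert)
  CO₂: 0 + 1(401.7) = 401.7
  H₂O: 0 + 2(401.7) = 803.4

402 mol/s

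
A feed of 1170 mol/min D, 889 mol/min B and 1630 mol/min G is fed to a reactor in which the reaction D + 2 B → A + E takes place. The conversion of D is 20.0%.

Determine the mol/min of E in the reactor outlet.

D reacted = 0.2 × 1170 = 234 mol/min; ν_D = −1, so ξ = 234/1 = 234 mol/min.
Outlet amounts (n = n₀ + ν ξ):
  D: 1170 − 1(234) = 936
  B: 889 − 2(234) = 421
  A: 0 + 1(234) = 234
  E: 0 + 1(234) = 234
  G: 1630 (inert)

234 mol/min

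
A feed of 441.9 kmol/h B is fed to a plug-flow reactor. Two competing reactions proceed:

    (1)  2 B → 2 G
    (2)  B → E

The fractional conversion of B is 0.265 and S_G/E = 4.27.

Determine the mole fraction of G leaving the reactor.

0.215

Conversion of B: B consumed = 0.265 × 441.9 = 117.1 kmol/h = 2ξ₁ + 1ξ₂.
Selectivity: 2ξ₁ / (1ξ₂) = 4.27 → ξ₁ = 2.135 ξ₂.
Substitute: (2·2.135 + 1) ξ₂ = 117.1 → ξ₂ = 22.22 kmol/h, ξ₁ = 47.44 kmol/h.
Outlet amounts (n = n₀ + Σ ν·ξ):
  B: 441.9 − 2(47.44) − 1(22.22) = 324.8
  G: 0 + 2(47.44) = 94.88
  E: 0 + 1(22.22) = 22.22
Total out = 441.9 kmol/h; y_G = 94.88 / 441.9 = 0.2147.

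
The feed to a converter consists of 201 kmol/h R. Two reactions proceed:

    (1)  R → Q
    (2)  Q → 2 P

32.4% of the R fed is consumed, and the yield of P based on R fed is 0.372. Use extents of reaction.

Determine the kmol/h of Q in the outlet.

27.7 kmol/h

Conversion of R: R consumed = 1ξ₁ = 0.324 × 201 → ξ₁ = 65.12 kmol/h.
Yield of P: 2ξ₂ / 201 = 0.372 → ξ₂ = 37.39 kmol/h.
Outlet amounts (n = n₀ + Σ ν·ξ):
  R: 201 − 1(65.12) = 135.9
  Q: 0 + 1(65.12) − 1(37.39) = 27.74
  P: 0 + 2(37.39) = 74.77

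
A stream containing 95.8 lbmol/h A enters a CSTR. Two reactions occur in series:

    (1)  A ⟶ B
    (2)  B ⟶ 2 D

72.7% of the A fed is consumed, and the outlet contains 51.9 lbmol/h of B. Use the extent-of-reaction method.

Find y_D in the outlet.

Conversion of A: A consumed = 1ξ₁ = 0.727 × 95.8 → ξ₁ = 69.65 lbmol/h.
B balance: n_B = 0 + 1ξ₁ − 1ξ₂ = 51.9 → ξ₂ = (1·69.65 − 51.9)/1 = 17.75 lbmol/h.
Outlet amounts (n = n₀ + Σ ν·ξ):
  A: 95.8 − 1(69.65) = 26.15
  B: 0 + 1(69.65) − 1(17.75) = 51.9
  D: 0 + 2(17.75) = 35.49
Total out = 113.5 lbmol/h; y_D = 35.49 / 113.5 = 0.3126.

0.313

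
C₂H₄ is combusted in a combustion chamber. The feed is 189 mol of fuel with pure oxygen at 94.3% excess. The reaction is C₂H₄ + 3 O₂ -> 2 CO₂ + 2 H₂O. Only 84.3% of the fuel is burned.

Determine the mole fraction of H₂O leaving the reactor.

0.247

Stoichiometric O₂ = 3 × 189 = 567 mol; O₂ fed = 567 × 1.943 = 1102 mol.
Fuel reacted = 0.843 × 189 → ξ = 159.3 mol.
Outlet (n = n₀ + ν ξ):
  C₂H₄: 189 − 1(159.3) = 29.67
  O₂: 1102 − 3(159.3) = 623.7
  CO₂: 0 + 2(159.3) = 318.7
  H₂O: 0 + 2(159.3) = 318.7
Total out = 1291 mol; y_H₂O = 318.7 / 1291 = 0.2469.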